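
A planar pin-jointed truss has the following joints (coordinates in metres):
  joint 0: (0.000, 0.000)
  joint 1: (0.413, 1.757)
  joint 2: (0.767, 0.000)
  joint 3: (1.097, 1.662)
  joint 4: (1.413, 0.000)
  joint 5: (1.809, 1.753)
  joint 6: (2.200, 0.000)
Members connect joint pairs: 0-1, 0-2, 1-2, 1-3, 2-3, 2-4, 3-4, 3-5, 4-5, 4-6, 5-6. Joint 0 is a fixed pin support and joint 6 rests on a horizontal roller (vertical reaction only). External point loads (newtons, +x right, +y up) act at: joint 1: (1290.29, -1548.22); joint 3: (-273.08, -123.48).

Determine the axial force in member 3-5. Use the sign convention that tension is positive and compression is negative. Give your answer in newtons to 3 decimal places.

-548.258

N=7 nodes, M=11 members, R=3 reactions → 2N=14, M+R=14
member 0 (0-1): L=1.8049, (cx,cy)=(0.2288,0.9735)
member 1 (0-2): L=0.7670, (cx,cy)=(1.0000,0.0000)
member 2 (1-2): L=1.7923, (cx,cy)=(0.1975,-0.9803)
member 3 (1-3): L=0.6906, (cx,cy)=(0.9905,-0.1376)
member 4 (2-3): L=1.6944, (cx,cy)=(0.1948,0.9809)
member 5 (2-4): L=0.6460, (cx,cy)=(1.0000,0.0000)
member 6 (3-4): L=1.6918, (cx,cy)=(0.1868,-0.9824)
member 7 (3-5): L=0.7178, (cx,cy)=(0.9919,0.1268)
member 8 (4-5): L=1.7972, (cx,cy)=(0.2203,0.9754)
member 9 (4-6): L=0.7870, (cx,cy)=(1.0000,0.0000)
member 10 (5-6): L=1.7961, (cx,cy)=(0.2177,-0.9760)
solve A·x = −loads:
  F[0-1] = -508.8121 N (compression)
  F[0-2] = +1133.6380 N (tension)
  F[1-2] = -899.9459 N (compression)
  F[1-3] = -1240.7658 N (compression)
  F[2-3] = +899.4400 N (tension)
  F[2-4] = +780.7194 N (tension)
  F[3-4] = -1268.2145 N (compression)
  F[3-5] = -548.2583 N (compression)
  F[4-5] = +1277.2882 N (tension)
  F[4-6] = +262.3888 N (tension)
  F[5-6] = -1205.2950 N (compression)
  Rx@0 = -1017.2100 N
  Ry@0 = +495.3123 N
  Ry@6 = +1176.3877 N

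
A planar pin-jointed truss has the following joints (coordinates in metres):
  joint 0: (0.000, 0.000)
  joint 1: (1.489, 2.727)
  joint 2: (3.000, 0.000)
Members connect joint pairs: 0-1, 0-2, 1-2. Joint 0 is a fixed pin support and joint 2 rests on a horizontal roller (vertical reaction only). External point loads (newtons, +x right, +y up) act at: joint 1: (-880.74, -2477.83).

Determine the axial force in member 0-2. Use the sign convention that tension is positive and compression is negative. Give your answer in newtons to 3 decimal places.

237.835

N=3 nodes, M=3 members, R=3 reactions → 2N=6, M+R=6
member 0 (0-1): L=3.1070, (cx,cy)=(0.4792,0.8777)
member 1 (0-2): L=3.0000, (cx,cy)=(1.0000,0.0000)
member 2 (1-2): L=3.1176, (cx,cy)=(0.4847,-0.8747)
solve A·x = −loads:
  F[0-1] = -2334.0832 N (compression)
  F[0-2] = +237.8354 N (tension)
  F[1-2] = -490.7240 N (compression)
  Rx@0 = +880.7400 N
  Ry@0 = +2048.5930 N
  Ry@2 = +429.2370 N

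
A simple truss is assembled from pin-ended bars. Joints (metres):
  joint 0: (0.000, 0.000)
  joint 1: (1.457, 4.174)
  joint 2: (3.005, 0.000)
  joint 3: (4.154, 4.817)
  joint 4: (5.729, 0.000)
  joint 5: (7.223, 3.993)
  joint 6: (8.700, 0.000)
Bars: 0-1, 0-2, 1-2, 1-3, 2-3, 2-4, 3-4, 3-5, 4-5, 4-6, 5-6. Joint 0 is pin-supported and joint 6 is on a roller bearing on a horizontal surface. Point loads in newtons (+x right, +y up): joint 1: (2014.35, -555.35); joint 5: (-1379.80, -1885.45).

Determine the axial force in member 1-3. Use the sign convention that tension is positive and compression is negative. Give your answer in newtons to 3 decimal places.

N=7 nodes, M=11 members, R=3 reactions → 2N=14, M+R=14
member 0 (0-1): L=4.4210, (cx,cy)=(0.3296,0.9441)
member 1 (0-2): L=3.0050, (cx,cy)=(1.0000,0.0000)
member 2 (1-2): L=4.4518, (cx,cy)=(0.3477,-0.9376)
member 3 (1-3): L=2.7726, (cx,cy)=(0.9727,0.2319)
member 4 (2-3): L=4.9521, (cx,cy)=(0.2320,0.9727)
member 5 (2-4): L=2.7240, (cx,cy)=(1.0000,0.0000)
member 6 (3-4): L=5.0679, (cx,cy)=(0.3108,-0.9505)
member 7 (3-5): L=3.1777, (cx,cy)=(0.9658,-0.2593)
member 8 (4-5): L=4.2633, (cx,cy)=(0.3504,0.9366)
member 9 (4-6): L=2.9710, (cx,cy)=(1.0000,0.0000)
member 10 (5-6): L=4.2574, (cx,cy)=(0.3469,-0.9379)
solve A·x = −loads:
  F[0-1] = -475.8795 N (compression)
  F[0-2] = +791.3830 N (tension)
  F[1-2] = -611.1665 N (compression)
  F[1-3] = -2013.5624 N (compression)
  F[2-3] = +589.1041 N (tension)
  F[2-4] = +442.1812 N (tension)
  F[3-4] = +441.8814 N (tension)
  F[3-5] = -2028.6997 N (compression)
  F[4-5] = -448.4365 N (compression)
  F[4-6] = +736.6529 N (tension)
  F[5-6] = -2123.3830 N (compression)
  Rx@0 = -634.5500 N
  Ry@0 = +449.2936 N
  Ry@6 = +1991.5064 N

-2013.562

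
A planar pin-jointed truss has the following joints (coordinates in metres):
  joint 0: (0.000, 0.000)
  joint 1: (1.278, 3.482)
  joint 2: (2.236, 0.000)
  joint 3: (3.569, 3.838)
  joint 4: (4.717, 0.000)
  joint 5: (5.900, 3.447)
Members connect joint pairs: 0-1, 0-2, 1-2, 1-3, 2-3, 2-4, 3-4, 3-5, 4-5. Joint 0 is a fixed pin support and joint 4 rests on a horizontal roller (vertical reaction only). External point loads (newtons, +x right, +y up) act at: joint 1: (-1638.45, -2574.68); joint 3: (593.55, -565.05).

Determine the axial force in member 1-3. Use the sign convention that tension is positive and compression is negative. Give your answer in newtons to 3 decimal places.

569.261

N=6 nodes, M=9 members, R=3 reactions → 2N=12, M+R=12
member 0 (0-1): L=3.7091, (cx,cy)=(0.3446,0.9388)
member 1 (0-2): L=2.2360, (cx,cy)=(1.0000,0.0000)
member 2 (1-2): L=3.6114, (cx,cy)=(0.2653,-0.9642)
member 3 (1-3): L=2.3185, (cx,cy)=(0.9881,0.1535)
member 4 (2-3): L=4.0629, (cx,cy)=(0.3281,0.9446)
member 5 (2-4): L=2.4810, (cx,cy)=(1.0000,0.0000)
member 6 (3-4): L=4.0060, (cx,cy)=(0.2866,-0.9581)
member 7 (3-5): L=2.3636, (cx,cy)=(0.9862,-0.1654)
member 8 (4-5): L=3.6444, (cx,cy)=(0.3246,0.9458)
solve A·x = −loads:
  F[0-1] = -2919.9586 N (compression)
  F[0-2] = -38.8118 N (compression)
  F[1-2] = +263.3202 N (tension)
  F[1-3] = +569.2609 N (tension)
  F[2-3] = -268.7634 N (compression)
  F[2-4] = +119.2187 N (tension)
  F[3-4] = -416.0206 N (compression)
  F[3-5] = -0.0000 N (compression)
  F[4-5] = +0.0000 N (tension)
  Rx@0 = +1044.9000 N
  Ry@0 = +2741.1575 N
  Ry@4 = +398.5725 N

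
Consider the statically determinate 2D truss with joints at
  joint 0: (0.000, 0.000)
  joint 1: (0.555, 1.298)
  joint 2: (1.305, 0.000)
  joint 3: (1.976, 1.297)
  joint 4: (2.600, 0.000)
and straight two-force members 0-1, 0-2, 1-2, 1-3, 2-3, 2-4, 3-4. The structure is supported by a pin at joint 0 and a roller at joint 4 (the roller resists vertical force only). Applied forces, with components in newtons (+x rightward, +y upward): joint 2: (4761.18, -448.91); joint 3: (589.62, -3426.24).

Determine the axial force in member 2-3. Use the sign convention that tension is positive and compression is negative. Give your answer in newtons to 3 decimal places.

N=5 nodes, M=7 members, R=3 reactions → 2N=10, M+R=10
member 0 (0-1): L=1.4117, (cx,cy)=(0.3931,0.9195)
member 1 (0-2): L=1.3050, (cx,cy)=(1.0000,0.0000)
member 2 (1-2): L=1.4991, (cx,cy)=(0.5003,-0.8659)
member 3 (1-3): L=1.4210, (cx,cy)=(1.0000,-0.0007)
member 4 (2-3): L=1.4603, (cx,cy)=(0.4595,0.8882)
member 5 (2-4): L=1.2950, (cx,cy)=(1.0000,0.0000)
member 6 (3-4): L=1.4393, (cx,cy)=(0.4335,-0.9011)
solve A·x = −loads:
  F[0-1] = -817.5971 N (compression)
  F[0-2] = +5672.2381 N (tension)
  F[1-2] = +868.8454 N (tension)
  F[1-3] = -756.1215 N (compression)
  F[2-3] = -341.5772 N (compression)
  F[2-4] = +1502.6951 N (tension)
  F[3-4] = -3466.0727 N (compression)
  Rx@0 = -5350.8000 N
  Ry@0 = +751.7596 N
  Ry@4 = +3123.3904 N

-341.577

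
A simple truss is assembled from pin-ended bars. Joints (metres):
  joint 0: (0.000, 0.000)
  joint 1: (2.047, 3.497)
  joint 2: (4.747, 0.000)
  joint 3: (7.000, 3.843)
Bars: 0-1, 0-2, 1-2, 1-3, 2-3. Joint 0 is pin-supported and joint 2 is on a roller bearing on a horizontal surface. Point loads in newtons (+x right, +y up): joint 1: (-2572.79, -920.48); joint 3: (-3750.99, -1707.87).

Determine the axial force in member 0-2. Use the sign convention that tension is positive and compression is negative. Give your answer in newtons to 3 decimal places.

N=4 nodes, M=5 members, R=3 reactions → 2N=8, M+R=8
member 0 (0-1): L=4.0521, (cx,cy)=(0.5052,0.8630)
member 1 (0-2): L=4.7470, (cx,cy)=(1.0000,0.0000)
member 2 (1-2): L=4.4180, (cx,cy)=(0.6111,-0.7915)
member 3 (1-3): L=4.9651, (cx,cy)=(0.9976,0.0697)
member 4 (2-3): L=4.4547, (cx,cy)=(0.5058,0.8627)
solve A·x = −loads:
  F[0-1] = -5382.2197 N (compression)
  F[0-2] = -3604.8187 N (compression)
  F[1-2] = +4452.3680 N (tension)
  F[1-3] = -2874.1422 N (compression)
  F[2-3] = -1747.5590 N (compression)
  Rx@0 = +6323.7800 N
  Ry@0 = +4644.9476 N
  Ry@2 = -2016.5976 N

-3604.819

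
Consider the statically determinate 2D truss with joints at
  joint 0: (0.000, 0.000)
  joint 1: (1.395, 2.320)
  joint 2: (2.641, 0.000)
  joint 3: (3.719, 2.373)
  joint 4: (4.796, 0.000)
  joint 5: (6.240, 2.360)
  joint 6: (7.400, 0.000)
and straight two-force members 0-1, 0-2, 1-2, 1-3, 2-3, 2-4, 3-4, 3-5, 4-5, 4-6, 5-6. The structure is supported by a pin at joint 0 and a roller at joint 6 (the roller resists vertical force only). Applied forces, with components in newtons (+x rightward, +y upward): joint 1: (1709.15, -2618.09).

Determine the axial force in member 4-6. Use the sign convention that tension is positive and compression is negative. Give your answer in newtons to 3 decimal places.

505.970

N=7 nodes, M=11 members, R=3 reactions → 2N=14, M+R=14
member 0 (0-1): L=2.7071, (cx,cy)=(0.5153,0.8570)
member 1 (0-2): L=2.6410, (cx,cy)=(1.0000,0.0000)
member 2 (1-2): L=2.6334, (cx,cy)=(0.4731,-0.8810)
member 3 (1-3): L=2.3246, (cx,cy)=(0.9997,0.0228)
member 4 (2-3): L=2.6064, (cx,cy)=(0.4136,0.9105)
member 5 (2-4): L=2.1550, (cx,cy)=(1.0000,0.0000)
member 6 (3-4): L=2.6060, (cx,cy)=(0.4133,-0.9106)
member 7 (3-5): L=2.5210, (cx,cy)=(1.0000,-0.0052)
member 8 (4-5): L=2.7667, (cx,cy)=(0.5219,0.8530)
member 9 (4-6): L=2.6040, (cx,cy)=(1.0000,0.0000)
member 10 (5-6): L=2.6297, (cx,cy)=(0.4411,-0.8974)
solve A·x = −loads:
  F[0-1] = -1853.7880 N (compression)
  F[0-2] = +2664.4262 N (tension)
  F[1-2] = -1222.4528 N (compression)
  F[1-3] = -2086.5669 N (compression)
  F[2-3] = +1182.8764 N (tension)
  F[2-4] = +1596.7861 N (tension)
  F[3-4] = -1124.0337 N (compression)
  F[3-5] = -1132.2577 N (compression)
  F[4-5] = +1199.9454 N (tension)
  F[4-6] = +505.9699 N (tension)
  F[5-6] = -1147.0148 N (compression)
  Rx@0 = -1709.1500 N
  Ry@0 = +1588.7030 N
  Ry@6 = +1029.3870 N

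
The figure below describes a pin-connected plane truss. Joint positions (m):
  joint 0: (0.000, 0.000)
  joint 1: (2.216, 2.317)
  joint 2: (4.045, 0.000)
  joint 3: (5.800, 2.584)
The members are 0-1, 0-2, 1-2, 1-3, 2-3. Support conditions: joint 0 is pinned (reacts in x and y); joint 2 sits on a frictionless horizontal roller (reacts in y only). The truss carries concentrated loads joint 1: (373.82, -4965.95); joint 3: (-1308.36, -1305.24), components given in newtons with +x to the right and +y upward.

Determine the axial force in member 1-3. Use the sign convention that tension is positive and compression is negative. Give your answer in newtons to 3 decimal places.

-445.582

N=4 nodes, M=5 members, R=3 reactions → 2N=8, M+R=8
member 0 (0-1): L=3.2061, (cx,cy)=(0.6912,0.7227)
member 1 (0-2): L=4.0450, (cx,cy)=(1.0000,0.0000)
member 2 (1-2): L=2.9519, (cx,cy)=(0.6196,-0.7849)
member 3 (1-3): L=3.5939, (cx,cy)=(0.9972,0.0743)
member 4 (2-3): L=3.1236, (cx,cy)=(0.5618,0.8272)
solve A·x = −loads:
  F[0-1] = -3183.6775 N (compression)
  F[0-2] = +1265.9547 N (tension)
  F[1-2] = -3437.6419 N (compression)
  F[1-3] = -445.5820 N (compression)
  F[2-3] = -1537.8051 N (compression)
  Rx@0 = +934.5400 N
  Ry@0 = +2300.7880 N
  Ry@2 = +3970.4020 N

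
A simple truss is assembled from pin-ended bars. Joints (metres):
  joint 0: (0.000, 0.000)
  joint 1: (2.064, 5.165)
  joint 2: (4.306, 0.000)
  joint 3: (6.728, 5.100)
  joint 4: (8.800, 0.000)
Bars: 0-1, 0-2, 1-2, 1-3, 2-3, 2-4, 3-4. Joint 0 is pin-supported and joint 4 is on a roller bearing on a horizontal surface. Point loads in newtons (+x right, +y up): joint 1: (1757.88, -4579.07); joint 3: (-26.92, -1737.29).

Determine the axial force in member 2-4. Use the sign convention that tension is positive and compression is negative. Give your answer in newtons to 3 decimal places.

N=5 nodes, M=7 members, R=3 reactions → 2N=10, M+R=10
member 0 (0-1): L=5.5621, (cx,cy)=(0.3711,0.9286)
member 1 (0-2): L=4.3060, (cx,cy)=(1.0000,0.0000)
member 2 (1-2): L=5.6306, (cx,cy)=(0.3982,-0.9173)
member 3 (1-3): L=4.6645, (cx,cy)=(0.9999,-0.0139)
member 4 (2-3): L=5.6459, (cx,cy)=(0.4290,0.9033)
member 5 (2-4): L=4.4940, (cx,cy)=(1.0000,0.0000)
member 6 (3-4): L=5.5048, (cx,cy)=(0.3764,-0.9265)
solve A·x = −loads:
  F[0-1] = -3120.7909 N (compression)
  F[0-2] = +2889.0252 N (tension)
  F[1-2] = -1799.2315 N (compression)
  F[1-3] = -2199.7398 N (compression)
  F[2-3] = +1827.1075 N (tension)
  F[2-4] = +1388.8054 N (tension)
  F[3-4] = -3689.7400 N (compression)
  Rx@0 = -1730.9600 N
  Ry@0 = +2897.9684 N
  Ry@4 = +3418.3916 N

1388.805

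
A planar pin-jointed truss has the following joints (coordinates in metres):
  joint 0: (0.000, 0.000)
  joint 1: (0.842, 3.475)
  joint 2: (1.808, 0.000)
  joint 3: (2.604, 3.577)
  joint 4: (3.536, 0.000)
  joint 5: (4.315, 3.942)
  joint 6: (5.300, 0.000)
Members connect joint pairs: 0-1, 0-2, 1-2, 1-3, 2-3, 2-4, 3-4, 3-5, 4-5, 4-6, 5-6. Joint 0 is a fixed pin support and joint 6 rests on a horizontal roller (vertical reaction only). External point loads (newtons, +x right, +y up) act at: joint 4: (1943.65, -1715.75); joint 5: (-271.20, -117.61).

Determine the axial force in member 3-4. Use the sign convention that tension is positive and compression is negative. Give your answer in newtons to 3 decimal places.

N=7 nodes, M=11 members, R=3 reactions → 2N=14, M+R=14
member 0 (0-1): L=3.5756, (cx,cy)=(0.2355,0.9719)
member 1 (0-2): L=1.8080, (cx,cy)=(1.0000,0.0000)
member 2 (1-2): L=3.6068, (cx,cy)=(0.2678,-0.9635)
member 3 (1-3): L=1.7649, (cx,cy)=(0.9983,0.0578)
member 4 (2-3): L=3.6645, (cx,cy)=(0.2172,0.9761)
member 5 (2-4): L=1.7280, (cx,cy)=(1.0000,0.0000)
member 6 (3-4): L=3.6964, (cx,cy)=(0.2521,-0.9677)
member 7 (3-5): L=1.7495, (cx,cy)=(0.9780,0.2086)
member 8 (4-5): L=4.0182, (cx,cy)=(0.1939,0.9810)
member 9 (4-6): L=1.7640, (cx,cy)=(1.0000,0.0000)
member 10 (5-6): L=4.0632, (cx,cy)=(0.2424,-0.9702)
solve A·x = −loads:
  F[0-1] = -817.6161 N (compression)
  F[0-2] = +1864.9887 N (tension)
  F[1-2] = +800.3066 N (tension)
  F[1-3] = -407.5659 N (compression)
  F[2-3] = -789.9298 N (compression)
  F[2-4] = +2250.9227 N (tension)
  F[3-4] = +657.1056 N (tension)
  F[3-5] = -760.8964 N (compression)
  F[4-5] = +1100.7578 N (tension)
  F[4-6] = +259.5526 N (tension)
  F[5-6] = -1070.6742 N (compression)
  Rx@0 = -1672.4500 N
  Ry@0 = +794.6225 N
  Ry@6 = +1038.7375 N

657.106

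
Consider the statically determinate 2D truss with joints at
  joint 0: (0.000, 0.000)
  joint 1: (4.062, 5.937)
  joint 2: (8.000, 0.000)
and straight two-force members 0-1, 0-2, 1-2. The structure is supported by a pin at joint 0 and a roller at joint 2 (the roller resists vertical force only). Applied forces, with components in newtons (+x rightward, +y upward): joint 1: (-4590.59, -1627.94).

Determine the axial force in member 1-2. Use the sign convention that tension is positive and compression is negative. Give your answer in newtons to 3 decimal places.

3096.208

N=3 nodes, M=3 members, R=3 reactions → 2N=6, M+R=6
member 0 (0-1): L=7.1936, (cx,cy)=(0.5647,0.8253)
member 1 (0-2): L=8.0000, (cx,cy)=(1.0000,0.0000)
member 2 (1-2): L=7.1243, (cx,cy)=(0.5528,-0.8333)
solve A·x = −loads:
  F[0-1] = -5098.8197 N (compression)
  F[0-2] = -1711.4448 N (compression)
  F[1-2] = +3096.2076 N (tension)
  Rx@0 = +4590.5900 N
  Ry@0 = +4208.1451 N
  Ry@2 = -2580.2051 N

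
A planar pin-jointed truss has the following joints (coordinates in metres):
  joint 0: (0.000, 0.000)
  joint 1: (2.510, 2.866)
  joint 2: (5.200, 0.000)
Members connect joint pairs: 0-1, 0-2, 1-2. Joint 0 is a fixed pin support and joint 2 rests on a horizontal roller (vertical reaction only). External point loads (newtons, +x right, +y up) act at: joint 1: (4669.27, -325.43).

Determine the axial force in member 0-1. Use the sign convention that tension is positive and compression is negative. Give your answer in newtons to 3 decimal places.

3197.116

N=3 nodes, M=3 members, R=3 reactions → 2N=6, M+R=6
member 0 (0-1): L=3.8097, (cx,cy)=(0.6588,0.7523)
member 1 (0-2): L=5.2000, (cx,cy)=(1.0000,0.0000)
member 2 (1-2): L=3.9307, (cx,cy)=(0.6844,-0.7291)
solve A·x = −loads:
  F[0-1] = +3197.1156 N (tension)
  F[0-2] = +2562.8855 N (tension)
  F[1-2] = -3744.9148 N (compression)
  Rx@0 = -4669.2700 N
  Ry@0 = -2405.1387 N
  Ry@2 = +2730.5687 N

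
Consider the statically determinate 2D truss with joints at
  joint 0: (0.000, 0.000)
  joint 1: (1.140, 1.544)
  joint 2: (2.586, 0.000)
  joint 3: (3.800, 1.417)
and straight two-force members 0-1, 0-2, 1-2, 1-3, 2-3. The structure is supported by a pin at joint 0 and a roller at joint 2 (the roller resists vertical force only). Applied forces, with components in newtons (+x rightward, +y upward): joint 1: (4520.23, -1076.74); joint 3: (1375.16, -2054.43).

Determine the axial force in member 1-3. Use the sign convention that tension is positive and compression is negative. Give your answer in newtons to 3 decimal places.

N=4 nodes, M=5 members, R=3 reactions → 2N=8, M+R=8
member 0 (0-1): L=1.9193, (cx,cy)=(0.5940,0.8045)
member 1 (0-2): L=2.5860, (cx,cy)=(1.0000,0.0000)
member 2 (1-2): L=2.1154, (cx,cy)=(0.6836,-0.7299)
member 3 (1-3): L=2.6630, (cx,cy)=(0.9989,-0.0477)
member 4 (2-3): L=1.8659, (cx,cy)=(0.6506,0.7594)
solve A·x = −loads:
  F[0-1] = +4741.8900 N (tension)
  F[0-2] = +3078.7985 N (tension)
  F[1-2] = -6898.7037 N (compression)
  F[1-3] = +3015.4957 N (tension)
  F[2-3] = -2515.9350 N (compression)
  Rx@0 = -5895.3900 N
  Ry@0 = -3814.7521 N
  Ry@2 = +6945.9221 N

3015.496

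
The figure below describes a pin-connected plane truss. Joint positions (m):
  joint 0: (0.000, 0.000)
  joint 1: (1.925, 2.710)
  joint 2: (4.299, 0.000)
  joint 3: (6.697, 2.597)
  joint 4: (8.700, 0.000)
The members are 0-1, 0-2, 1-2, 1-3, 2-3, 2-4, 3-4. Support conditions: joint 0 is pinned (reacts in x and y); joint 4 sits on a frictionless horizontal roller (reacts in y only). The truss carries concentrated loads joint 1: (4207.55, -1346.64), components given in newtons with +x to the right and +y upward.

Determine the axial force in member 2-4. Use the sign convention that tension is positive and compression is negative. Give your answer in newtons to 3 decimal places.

N=5 nodes, M=7 members, R=3 reactions → 2N=10, M+R=10
member 0 (0-1): L=3.3241, (cx,cy)=(0.5791,0.8153)
member 1 (0-2): L=4.2990, (cx,cy)=(1.0000,0.0000)
member 2 (1-2): L=3.6028, (cx,cy)=(0.6589,-0.7522)
member 3 (1-3): L=4.7733, (cx,cy)=(0.9997,-0.0237)
member 4 (2-3): L=3.5348, (cx,cy)=(0.6784,0.7347)
member 5 (2-4): L=4.4010, (cx,cy)=(1.0000,0.0000)
member 6 (3-4): L=3.2797, (cx,cy)=(0.6107,-0.7918)
solve A·x = −loads:
  F[0-1] = +321.3118 N (tension)
  F[0-2] = +4021.4777 N (tension)
  F[1-2] = -2054.5397 N (compression)
  F[1-3] = -2668.4137 N (compression)
  F[2-3] = +2103.4870 N (tension)
  F[2-4] = +1240.6654 N (tension)
  F[3-4] = -2031.4566 N (compression)
  Rx@0 = -4207.5500 N
  Ry@0 = -261.9511 N
  Ry@4 = +1608.5911 N

1240.665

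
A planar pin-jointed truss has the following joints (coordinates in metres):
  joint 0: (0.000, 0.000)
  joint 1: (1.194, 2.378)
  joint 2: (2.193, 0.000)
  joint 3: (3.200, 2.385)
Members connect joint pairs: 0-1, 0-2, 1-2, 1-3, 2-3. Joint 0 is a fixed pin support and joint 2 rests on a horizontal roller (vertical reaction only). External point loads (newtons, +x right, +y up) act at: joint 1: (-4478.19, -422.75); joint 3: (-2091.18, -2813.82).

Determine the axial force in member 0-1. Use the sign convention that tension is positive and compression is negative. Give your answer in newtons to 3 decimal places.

-6748.252

N=4 nodes, M=5 members, R=3 reactions → 2N=8, M+R=8
member 0 (0-1): L=2.6609, (cx,cy)=(0.4487,0.8937)
member 1 (0-2): L=2.1930, (cx,cy)=(1.0000,0.0000)
member 2 (1-2): L=2.5793, (cx,cy)=(0.3873,-0.9219)
member 3 (1-3): L=2.0060, (cx,cy)=(1.0000,0.0035)
member 4 (2-3): L=2.5889, (cx,cy)=(0.3890,0.9212)
solve A·x = −loads:
  F[0-1] = -6748.2515 N (compression)
  F[0-2] = -3541.3202 N (compression)
  F[1-2] = +6079.3315 N (tension)
  F[1-3] = -904.4608 N (compression)
  F[2-3] = -3050.9256 N (compression)
  Rx@0 = +6569.3700 N
  Ry@0 = +6030.7390 N
  Ry@2 = -2794.1690 N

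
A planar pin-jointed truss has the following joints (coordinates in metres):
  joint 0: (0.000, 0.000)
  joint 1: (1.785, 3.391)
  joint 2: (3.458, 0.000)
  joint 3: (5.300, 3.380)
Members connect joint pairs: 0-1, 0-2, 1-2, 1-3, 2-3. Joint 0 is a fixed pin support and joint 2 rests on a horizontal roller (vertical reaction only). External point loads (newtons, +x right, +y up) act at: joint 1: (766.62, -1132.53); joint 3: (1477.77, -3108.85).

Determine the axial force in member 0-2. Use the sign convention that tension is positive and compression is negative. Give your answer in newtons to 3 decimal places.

505.031

N=4 nodes, M=5 members, R=3 reactions → 2N=8, M+R=8
member 0 (0-1): L=3.8321, (cx,cy)=(0.4658,0.8849)
member 1 (0-2): L=3.4580, (cx,cy)=(1.0000,0.0000)
member 2 (1-2): L=3.7812, (cx,cy)=(0.4424,-0.8968)
member 3 (1-3): L=3.5150, (cx,cy)=(1.0000,-0.0031)
member 4 (2-3): L=3.8493, (cx,cy)=(0.4785,0.8781)
solve A·x = −loads:
  F[0-1] = +3734.1305 N (tension)
  F[0-2] = +505.0313 N (tension)
  F[1-2] = -4958.4750 N (compression)
  F[1-3] = +3166.6163 N (tension)
  F[2-3] = -3529.2464 N (compression)
  Rx@0 = -2244.3900 N
  Ry@0 = -3304.2944 N
  Ry@2 = +7545.6744 N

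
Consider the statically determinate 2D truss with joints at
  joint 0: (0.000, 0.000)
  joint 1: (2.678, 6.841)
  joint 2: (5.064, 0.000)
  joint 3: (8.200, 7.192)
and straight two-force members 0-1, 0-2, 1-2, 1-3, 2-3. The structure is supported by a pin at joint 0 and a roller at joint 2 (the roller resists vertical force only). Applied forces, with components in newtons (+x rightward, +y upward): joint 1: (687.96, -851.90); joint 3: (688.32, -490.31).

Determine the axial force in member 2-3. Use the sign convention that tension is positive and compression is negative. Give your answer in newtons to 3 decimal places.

N=4 nodes, M=5 members, R=3 reactions → 2N=8, M+R=8
member 0 (0-1): L=7.3465, (cx,cy)=(0.3645,0.9312)
member 1 (0-2): L=5.0640, (cx,cy)=(1.0000,0.0000)
member 2 (1-2): L=7.2452, (cx,cy)=(0.3293,-0.9442)
member 3 (1-3): L=5.5331, (cx,cy)=(0.9980,0.0634)
member 4 (2-3): L=7.8460, (cx,cy)=(0.3997,0.9166)
solve A·x = −loads:
  F[0-1] = +1942.8683 N (tension)
  F[0-2] = +668.0508 N (tension)
  F[1-2] = -2755.8364 N (compression)
  F[1-3] = +929.7034 N (tension)
  F[2-3] = -599.2339 N (compression)
  Rx@0 = -1376.2800 N
  Ry@0 = -1809.1845 N
  Ry@2 = +3151.3945 N

-599.234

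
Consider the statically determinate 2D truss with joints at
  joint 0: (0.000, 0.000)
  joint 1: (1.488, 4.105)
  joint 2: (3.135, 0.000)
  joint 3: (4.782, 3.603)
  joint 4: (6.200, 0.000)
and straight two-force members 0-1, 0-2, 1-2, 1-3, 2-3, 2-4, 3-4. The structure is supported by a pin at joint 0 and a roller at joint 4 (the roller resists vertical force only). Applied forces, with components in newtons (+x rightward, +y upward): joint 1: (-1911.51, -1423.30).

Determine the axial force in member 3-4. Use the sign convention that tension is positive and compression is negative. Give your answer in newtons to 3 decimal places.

N=5 nodes, M=7 members, R=3 reactions → 2N=10, M+R=10
member 0 (0-1): L=4.3664, (cx,cy)=(0.3408,0.9401)
member 1 (0-2): L=3.1350, (cx,cy)=(1.0000,0.0000)
member 2 (1-2): L=4.4231, (cx,cy)=(0.3724,-0.9281)
member 3 (1-3): L=3.3320, (cx,cy)=(0.9886,-0.1507)
member 4 (2-3): L=3.9616, (cx,cy)=(0.4157,0.9095)
member 5 (2-4): L=3.0650, (cx,cy)=(1.0000,0.0000)
member 6 (3-4): L=3.8720, (cx,cy)=(0.3662,-0.9305)
solve A·x = −loads:
  F[0-1] = -2496.7675 N (compression)
  F[0-2] = -1060.6449 N (compression)
  F[1-2] = +874.9436 N (tension)
  F[1-3] = +743.3311 N (tension)
  F[2-3] = -892.8408 N (compression)
  F[2-4] = -363.6553 N (compression)
  F[3-4] = +992.9977 N (tension)
  Rx@0 = +1911.5100 N
  Ry@0 = +2347.3126 N
  Ry@4 = -924.0126 N

992.998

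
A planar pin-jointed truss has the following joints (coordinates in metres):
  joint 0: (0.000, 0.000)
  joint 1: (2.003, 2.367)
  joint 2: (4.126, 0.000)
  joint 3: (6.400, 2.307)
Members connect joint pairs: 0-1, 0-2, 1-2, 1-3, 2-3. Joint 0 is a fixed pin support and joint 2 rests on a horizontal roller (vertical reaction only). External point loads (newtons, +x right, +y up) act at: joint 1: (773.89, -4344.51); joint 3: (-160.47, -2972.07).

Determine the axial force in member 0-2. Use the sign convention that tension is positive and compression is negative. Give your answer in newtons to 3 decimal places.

N=4 nodes, M=5 members, R=3 reactions → 2N=8, M+R=8
member 0 (0-1): L=3.1008, (cx,cy)=(0.6460,0.7634)
member 1 (0-2): L=4.1260, (cx,cy)=(1.0000,0.0000)
member 2 (1-2): L=3.1796, (cx,cy)=(0.6677,-0.7444)
member 3 (1-3): L=4.3974, (cx,cy)=(0.9999,-0.0136)
member 4 (2-3): L=3.2393, (cx,cy)=(0.7020,0.7122)
solve A·x = −loads:
  F[0-1] = -318.5498 N (compression)
  F[0-2] = +819.1940 N (tension)
  F[1-2] = -5559.4211 N (compression)
  F[1-3] = +2732.5898 N (tension)
  F[2-3] = -4120.8360 N (compression)
  Rx@0 = -613.4200 N
  Ry@0 = +243.1687 N
  Ry@2 = +7073.4113 N

819.194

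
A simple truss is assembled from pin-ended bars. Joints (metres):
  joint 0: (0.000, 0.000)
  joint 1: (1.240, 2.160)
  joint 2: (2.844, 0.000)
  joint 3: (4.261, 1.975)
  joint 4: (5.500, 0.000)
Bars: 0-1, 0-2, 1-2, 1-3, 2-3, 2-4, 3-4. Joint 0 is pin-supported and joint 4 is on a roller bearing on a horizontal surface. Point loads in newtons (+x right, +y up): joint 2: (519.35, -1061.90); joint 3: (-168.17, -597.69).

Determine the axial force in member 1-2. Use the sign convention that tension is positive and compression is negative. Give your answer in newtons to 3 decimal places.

N=5 nodes, M=7 members, R=3 reactions → 2N=10, M+R=10
member 0 (0-1): L=2.4906, (cx,cy)=(0.4979,0.8673)
member 1 (0-2): L=2.8440, (cx,cy)=(1.0000,0.0000)
member 2 (1-2): L=2.6904, (cx,cy)=(0.5962,-0.8028)
member 3 (1-3): L=3.0267, (cx,cy)=(0.9981,-0.0611)
member 4 (2-3): L=2.4307, (cx,cy)=(0.5829,0.8125)
member 5 (2-4): L=2.6560, (cx,cy)=(1.0000,0.0000)
member 6 (3-4): L=2.3315, (cx,cy)=(0.5314,-0.8471)
solve A·x = −loads:
  F[0-1] = -816.1778 N (compression)
  F[0-2] = +757.5284 N (tension)
  F[1-2] = +956.1296 N (tension)
  F[1-3] = -978.2096 N (compression)
  F[2-3] = +362.1816 N (tension)
  F[2-4] = +597.0771 N (tension)
  F[3-4] = -1123.5404 N (compression)
  Rx@0 = -351.1800 N
  Ry@0 = +707.8327 N
  Ry@4 = +951.7573 N

956.130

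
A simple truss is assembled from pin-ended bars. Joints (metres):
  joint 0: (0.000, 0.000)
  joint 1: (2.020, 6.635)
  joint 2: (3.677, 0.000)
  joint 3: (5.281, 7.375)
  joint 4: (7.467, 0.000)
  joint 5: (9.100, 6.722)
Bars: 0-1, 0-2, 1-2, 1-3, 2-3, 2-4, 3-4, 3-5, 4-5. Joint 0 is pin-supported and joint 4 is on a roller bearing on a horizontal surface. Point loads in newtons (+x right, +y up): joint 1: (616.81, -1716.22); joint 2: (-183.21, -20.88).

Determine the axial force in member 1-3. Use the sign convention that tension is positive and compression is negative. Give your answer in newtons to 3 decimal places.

-566.873

N=6 nodes, M=9 members, R=3 reactions → 2N=12, M+R=12
member 0 (0-1): L=6.9357, (cx,cy)=(0.2912,0.9566)
member 1 (0-2): L=3.6770, (cx,cy)=(1.0000,0.0000)
member 2 (1-2): L=6.8388, (cx,cy)=(0.2423,-0.9702)
member 3 (1-3): L=3.3439, (cx,cy)=(0.9752,0.2213)
member 4 (2-3): L=7.5474, (cx,cy)=(0.2125,0.9772)
member 5 (2-4): L=3.7900, (cx,cy)=(1.0000,0.0000)
member 6 (3-4): L=7.6922, (cx,cy)=(0.2842,-0.9588)
member 7 (3-5): L=3.8744, (cx,cy)=(0.9857,-0.1685)
member 8 (4-5): L=6.9175, (cx,cy)=(0.2361,0.9717)
solve A·x = −loads:
  F[0-1] = -746.8341 N (compression)
  F[0-2] = +651.1137 N (tension)
  F[1-2] = -1161.8302 N (compression)
  F[1-3] = -566.8732 N (compression)
  F[2-3] = +1174.9309 N (tension)
  F[2-4] = +303.1183 N (tension)
  F[3-4] = -1066.6205 N (compression)
  F[3-5] = +0.0000 N (tension)
  F[4-5] = -0.0000 N (compression)
  Rx@0 = -433.6000 N
  Ry@0 = +714.4571 N
  Ry@4 = +1022.6429 N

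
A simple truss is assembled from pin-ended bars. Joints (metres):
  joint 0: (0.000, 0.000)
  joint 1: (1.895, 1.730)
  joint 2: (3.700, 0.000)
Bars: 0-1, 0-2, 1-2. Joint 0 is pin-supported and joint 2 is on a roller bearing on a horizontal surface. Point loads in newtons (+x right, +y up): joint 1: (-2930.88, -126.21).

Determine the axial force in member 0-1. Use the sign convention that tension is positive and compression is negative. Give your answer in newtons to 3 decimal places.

-2123.858

N=3 nodes, M=3 members, R=3 reactions → 2N=6, M+R=6
member 0 (0-1): L=2.5659, (cx,cy)=(0.7385,0.6742)
member 1 (0-2): L=3.7000, (cx,cy)=(1.0000,0.0000)
member 2 (1-2): L=2.5002, (cx,cy)=(0.7219,-0.6919)
solve A·x = −loads:
  F[0-1] = -2123.8583 N (compression)
  F[0-2] = -1362.3519 N (compression)
  F[1-2] = +1887.0536 N (tension)
  Rx@0 = +2930.8800 N
  Ry@0 = +1431.9544 N
  Ry@2 = -1305.7444 N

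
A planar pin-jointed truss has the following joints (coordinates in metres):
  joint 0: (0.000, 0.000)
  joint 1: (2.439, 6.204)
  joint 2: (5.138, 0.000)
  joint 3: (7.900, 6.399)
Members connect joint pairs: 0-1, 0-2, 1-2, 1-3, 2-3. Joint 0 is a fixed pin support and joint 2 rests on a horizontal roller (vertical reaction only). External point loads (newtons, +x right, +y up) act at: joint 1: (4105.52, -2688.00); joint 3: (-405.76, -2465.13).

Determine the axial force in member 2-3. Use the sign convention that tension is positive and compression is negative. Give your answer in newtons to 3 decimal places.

-2710.962

N=4 nodes, M=5 members, R=3 reactions → 2N=8, M+R=8
member 0 (0-1): L=6.6662, (cx,cy)=(0.3659,0.9307)
member 1 (0-2): L=5.1380, (cx,cy)=(1.0000,0.0000)
member 2 (1-2): L=6.7657, (cx,cy)=(0.3989,-0.9170)
member 3 (1-3): L=5.4645, (cx,cy)=(0.9994,0.0357)
member 4 (2-3): L=6.9696, (cx,cy)=(0.3963,0.9181)
solve A·x = −loads:
  F[0-1] = +4690.3244 N (tension)
  F[0-2] = +1983.6869 N (tension)
  F[1-2] = -7665.6187 N (compression)
  F[1-3] = +668.9943 N (tension)
  F[2-3] = -2710.9625 N (compression)
  Rx@0 = -3699.7600 N
  Ry@0 = -4365.1158 N
  Ry@2 = +9518.2458 N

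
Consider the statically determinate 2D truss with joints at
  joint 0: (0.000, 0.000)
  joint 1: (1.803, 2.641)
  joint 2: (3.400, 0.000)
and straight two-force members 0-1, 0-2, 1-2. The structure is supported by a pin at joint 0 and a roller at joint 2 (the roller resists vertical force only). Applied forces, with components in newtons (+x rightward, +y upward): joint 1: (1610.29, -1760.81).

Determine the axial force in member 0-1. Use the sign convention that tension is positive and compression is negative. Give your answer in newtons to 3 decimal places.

513.087

N=3 nodes, M=3 members, R=3 reactions → 2N=6, M+R=6
member 0 (0-1): L=3.1978, (cx,cy)=(0.5638,0.8259)
member 1 (0-2): L=3.4000, (cx,cy)=(1.0000,0.0000)
member 2 (1-2): L=3.0863, (cx,cy)=(0.5174,-0.8557)
solve A·x = −loads:
  F[0-1] = +513.0874 N (tension)
  F[0-2] = +1320.9951 N (tension)
  F[1-2] = -2552.9094 N (compression)
  Rx@0 = -1610.2900 N
  Ry@0 = -423.7536 N
  Ry@2 = +2184.5636 N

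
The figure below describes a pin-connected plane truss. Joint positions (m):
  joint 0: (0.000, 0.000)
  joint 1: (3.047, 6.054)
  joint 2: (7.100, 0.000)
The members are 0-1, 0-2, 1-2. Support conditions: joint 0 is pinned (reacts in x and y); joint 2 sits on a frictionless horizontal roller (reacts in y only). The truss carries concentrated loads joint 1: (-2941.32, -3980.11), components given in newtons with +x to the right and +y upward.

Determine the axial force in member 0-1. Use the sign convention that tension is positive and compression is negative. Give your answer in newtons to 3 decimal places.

-5351.305

N=3 nodes, M=3 members, R=3 reactions → 2N=6, M+R=6
member 0 (0-1): L=6.7775, (cx,cy)=(0.4496,0.8932)
member 1 (0-2): L=7.1000, (cx,cy)=(1.0000,0.0000)
member 2 (1-2): L=7.2854, (cx,cy)=(0.5563,-0.8310)
solve A·x = −loads:
  F[0-1] = -5351.3048 N (compression)
  F[0-2] = -535.5191 N (compression)
  F[1-2] = +962.6191 N (tension)
  Rx@0 = +2941.3200 N
  Ry@0 = +4780.0193 N
  Ry@2 = -799.9093 N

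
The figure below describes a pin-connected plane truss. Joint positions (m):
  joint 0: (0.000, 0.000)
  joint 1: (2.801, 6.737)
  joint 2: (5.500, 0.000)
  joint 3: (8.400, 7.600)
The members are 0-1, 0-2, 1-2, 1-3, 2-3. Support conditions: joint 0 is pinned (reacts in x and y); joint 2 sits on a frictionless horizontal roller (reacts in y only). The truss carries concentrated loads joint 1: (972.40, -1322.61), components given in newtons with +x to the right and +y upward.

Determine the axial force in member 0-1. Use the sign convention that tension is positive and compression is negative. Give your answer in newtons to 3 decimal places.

N=4 nodes, M=5 members, R=3 reactions → 2N=8, M+R=8
member 0 (0-1): L=7.2961, (cx,cy)=(0.3839,0.9234)
member 1 (0-2): L=5.5000, (cx,cy)=(1.0000,0.0000)
member 2 (1-2): L=7.2575, (cx,cy)=(0.3719,-0.9283)
member 3 (1-3): L=5.6651, (cx,cy)=(0.9883,0.1523)
member 4 (2-3): L=8.1345, (cx,cy)=(0.3565,0.9343)
solve A·x = −loads:
  F[0-1] = +587.0445 N (tension)
  F[0-2] = +747.0308 N (tension)
  F[1-2] = -2008.7439 N (compression)
  F[1-3] = +0.0000 N (tension)
  F[2-3] = +0.0000 N (tension)
  Rx@0 = -972.4000 N
  Ry@0 = -542.0608 N
  Ry@2 = +1864.6708 N

587.044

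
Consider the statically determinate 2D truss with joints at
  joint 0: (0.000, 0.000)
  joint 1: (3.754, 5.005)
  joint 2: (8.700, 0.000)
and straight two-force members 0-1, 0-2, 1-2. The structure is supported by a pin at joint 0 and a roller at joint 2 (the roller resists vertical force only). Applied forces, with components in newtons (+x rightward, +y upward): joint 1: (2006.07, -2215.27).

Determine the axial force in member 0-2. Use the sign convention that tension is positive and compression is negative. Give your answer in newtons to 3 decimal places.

2085.071

N=3 nodes, M=3 members, R=3 reactions → 2N=6, M+R=6
member 0 (0-1): L=6.2564, (cx,cy)=(0.6000,0.8000)
member 1 (0-2): L=8.7000, (cx,cy)=(1.0000,0.0000)
member 2 (1-2): L=7.0365, (cx,cy)=(0.7029,-0.7113)
solve A·x = −loads:
  F[0-1] = -131.6619 N (compression)
  F[0-2] = +2085.0705 N (tension)
  F[1-2] = -2966.3746 N (compression)
  Rx@0 = -2006.0700 N
  Ry@0 = +105.3270 N
  Ry@2 = +2109.9430 N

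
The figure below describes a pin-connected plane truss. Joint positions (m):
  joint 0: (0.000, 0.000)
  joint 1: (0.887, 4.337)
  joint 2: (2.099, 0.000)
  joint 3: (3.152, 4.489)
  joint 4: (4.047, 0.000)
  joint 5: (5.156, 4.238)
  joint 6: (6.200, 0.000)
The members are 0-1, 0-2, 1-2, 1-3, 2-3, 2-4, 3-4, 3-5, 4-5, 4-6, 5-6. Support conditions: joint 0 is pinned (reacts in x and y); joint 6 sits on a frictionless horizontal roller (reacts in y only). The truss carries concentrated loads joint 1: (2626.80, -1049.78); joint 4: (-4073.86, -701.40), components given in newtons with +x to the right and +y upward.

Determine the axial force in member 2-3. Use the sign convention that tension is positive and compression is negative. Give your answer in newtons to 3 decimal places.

1926.596

N=7 nodes, M=11 members, R=3 reactions → 2N=14, M+R=14
member 0 (0-1): L=4.4268, (cx,cy)=(0.2004,0.9797)
member 1 (0-2): L=2.0990, (cx,cy)=(1.0000,0.0000)
member 2 (1-2): L=4.5032, (cx,cy)=(0.2691,-0.9631)
member 3 (1-3): L=2.2701, (cx,cy)=(0.9978,0.0670)
member 4 (2-3): L=4.6108, (cx,cy)=(0.2284,0.9736)
member 5 (2-4): L=1.9480, (cx,cy)=(1.0000,0.0000)
member 6 (3-4): L=4.5774, (cx,cy)=(0.1955,-0.9807)
member 7 (3-5): L=2.0197, (cx,cy)=(0.9922,-0.1243)
member 8 (4-5): L=4.3807, (cx,cy)=(0.2532,0.9674)
member 9 (4-6): L=2.1530, (cx,cy)=(1.0000,0.0000)
member 10 (5-6): L=4.3647, (cx,cy)=(0.2392,-0.9710)
solve A·x = −loads:
  F[0-1] = +708.7009 N (tension)
  F[0-2] = -1589.0635 N (compression)
  F[1-2] = -1947.5470 N (compression)
  F[1-3] = -1965.0359 N (compression)
  F[2-3] = +1926.5959 N (tension)
  F[2-4] = -2553.2192 N (compression)
  F[3-4] = -1624.8017 N (compression)
  F[3-5] = -1212.3456 N (compression)
  F[4-5] = +2372.1103 N (tension)
  F[4-6] = +602.4329 N (tension)
  F[5-6] = -2518.6181 N (compression)
  Rx@0 = +1447.0600 N
  Ry@0 = -694.3284 N
  Ry@6 = +2445.5084 N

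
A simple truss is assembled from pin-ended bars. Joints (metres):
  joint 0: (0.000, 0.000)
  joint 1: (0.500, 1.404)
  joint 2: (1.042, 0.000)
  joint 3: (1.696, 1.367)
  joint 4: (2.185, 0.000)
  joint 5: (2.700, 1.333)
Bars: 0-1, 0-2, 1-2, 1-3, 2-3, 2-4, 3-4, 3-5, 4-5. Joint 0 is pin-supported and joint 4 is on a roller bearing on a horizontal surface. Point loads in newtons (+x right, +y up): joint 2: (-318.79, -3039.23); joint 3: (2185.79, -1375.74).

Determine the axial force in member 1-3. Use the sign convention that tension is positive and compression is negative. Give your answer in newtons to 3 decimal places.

N=6 nodes, M=9 members, R=3 reactions → 2N=12, M+R=12
member 0 (0-1): L=1.4904, (cx,cy)=(0.3355,0.9420)
member 1 (0-2): L=1.0420, (cx,cy)=(1.0000,0.0000)
member 2 (1-2): L=1.5050, (cx,cy)=(0.3601,-0.9329)
member 3 (1-3): L=1.1966, (cx,cy)=(0.9995,-0.0309)
member 4 (2-3): L=1.5154, (cx,cy)=(0.4316,0.9021)
member 5 (2-4): L=1.1430, (cx,cy)=(1.0000,0.0000)
member 6 (3-4): L=1.4518, (cx,cy)=(0.3368,-0.9416)
member 7 (3-5): L=1.0046, (cx,cy)=(0.9994,-0.0338)
member 8 (4-5): L=1.4290, (cx,cy)=(0.3604,0.9328)
solve A·x = −loads:
  F[0-1] = -562.8738 N (compression)
  F[0-2] = +2055.8364 N (tension)
  F[1-2] = +581.5998 N (tension)
  F[1-3] = -398.4822 N (compression)
  F[2-3] = +2767.6705 N (tension)
  F[2-4] = +1389.6319 N (tension)
  F[3-4] = -4125.7856 N (compression)
  F[3-5] = -0.0000 N (compression)
  F[4-5] = +0.0000 N (tension)
  Rx@0 = -1867.0000 N
  Ry@0 = +530.2525 N
  Ry@4 = +3884.7175 N

-398.482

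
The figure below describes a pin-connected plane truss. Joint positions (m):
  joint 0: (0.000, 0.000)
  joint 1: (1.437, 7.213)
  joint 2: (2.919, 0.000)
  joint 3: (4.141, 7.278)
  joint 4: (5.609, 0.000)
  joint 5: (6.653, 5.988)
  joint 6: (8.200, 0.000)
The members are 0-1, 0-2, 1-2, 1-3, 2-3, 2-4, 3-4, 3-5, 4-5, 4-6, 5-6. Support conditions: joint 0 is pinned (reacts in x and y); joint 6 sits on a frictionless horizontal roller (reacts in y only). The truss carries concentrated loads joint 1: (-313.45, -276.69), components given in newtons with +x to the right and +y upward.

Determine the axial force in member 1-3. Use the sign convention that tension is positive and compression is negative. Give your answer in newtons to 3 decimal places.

165.599

N=7 nodes, M=11 members, R=3 reactions → 2N=14, M+R=14
member 0 (0-1): L=7.3547, (cx,cy)=(0.1954,0.9807)
member 1 (0-2): L=2.9190, (cx,cy)=(1.0000,0.0000)
member 2 (1-2): L=7.3637, (cx,cy)=(0.2013,-0.9795)
member 3 (1-3): L=2.7048, (cx,cy)=(0.9997,0.0240)
member 4 (2-3): L=7.3799, (cx,cy)=(0.1656,0.9862)
member 5 (2-4): L=2.6900, (cx,cy)=(1.0000,0.0000)
member 6 (3-4): L=7.4246, (cx,cy)=(0.1977,-0.9803)
member 7 (3-5): L=2.8239, (cx,cy)=(0.8896,-0.4568)
member 8 (4-5): L=6.0783, (cx,cy)=(0.1718,0.9851)
member 9 (4-6): L=2.5910, (cx,cy)=(1.0000,0.0000)
member 10 (5-6): L=6.1846, (cx,cy)=(0.2501,-0.9682)
solve A·x = −loads:
  F[0-1] = -513.8261 N (compression)
  F[0-2] = -213.0566 N (compression)
  F[1-2] = +236.0425 N (tension)
  F[1-3] = +165.5989 N (tension)
  F[2-3] = -234.4491 N (compression)
  F[2-4] = -126.7297 N (compression)
  F[3-4] = +184.5329 N (tension)
  F[3-5] = +101.4475 N (tension)
  F[4-5] = -183.6186 N (compression)
  F[4-6] = -58.7057 N (compression)
  F[5-6] = +234.6939 N (tension)
  Rx@0 = +313.4500 N
  Ry@0 = +503.9231 N
  Ry@6 = -227.2331 N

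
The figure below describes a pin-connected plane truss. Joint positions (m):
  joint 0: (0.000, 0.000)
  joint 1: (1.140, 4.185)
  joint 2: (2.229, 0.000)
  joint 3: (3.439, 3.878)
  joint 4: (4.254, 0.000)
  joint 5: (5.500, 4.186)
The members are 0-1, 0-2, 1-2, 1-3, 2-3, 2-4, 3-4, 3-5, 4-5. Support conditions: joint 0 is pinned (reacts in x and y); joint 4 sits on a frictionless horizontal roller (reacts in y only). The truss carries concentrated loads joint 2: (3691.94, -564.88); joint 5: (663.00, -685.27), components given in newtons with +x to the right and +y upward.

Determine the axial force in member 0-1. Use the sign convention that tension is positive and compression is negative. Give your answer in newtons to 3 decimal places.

N=6 nodes, M=9 members, R=3 reactions → 2N=12, M+R=12
member 0 (0-1): L=4.3375, (cx,cy)=(0.2628,0.9648)
member 1 (0-2): L=2.2290, (cx,cy)=(1.0000,0.0000)
member 2 (1-2): L=4.3244, (cx,cy)=(0.2518,-0.9678)
member 3 (1-3): L=2.3194, (cx,cy)=(0.9912,-0.1324)
member 4 (2-3): L=4.0624, (cx,cy)=(0.2979,0.9546)
member 5 (2-4): L=2.0250, (cx,cy)=(1.0000,0.0000)
member 6 (3-4): L=3.9627, (cx,cy)=(0.2057,-0.9786)
member 7 (3-5): L=2.0839, (cx,cy)=(0.9890,0.1478)
member 8 (4-5): L=4.3675, (cx,cy)=(0.2853,0.9584)
solve A·x = −loads:
  F[0-1] = +605.5100 N (tension)
  F[0-2] = +4195.7970 N (tension)
  F[1-2] = -648.1594 N (compression)
  F[1-3] = +325.2298 N (tension)
  F[2-3] = +1248.8333 N (tension)
  F[2-4] = -31.3388 N (compression)
  F[3-4] = -1035.6482 N (compression)
  F[3-5] = +917.4134 N (tension)
  F[4-5] = -856.4573 N (compression)
  Rx@0 = -4354.9400 N
  Ry@0 = -584.2225 N
  Ry@4 = +1834.3725 N

605.510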